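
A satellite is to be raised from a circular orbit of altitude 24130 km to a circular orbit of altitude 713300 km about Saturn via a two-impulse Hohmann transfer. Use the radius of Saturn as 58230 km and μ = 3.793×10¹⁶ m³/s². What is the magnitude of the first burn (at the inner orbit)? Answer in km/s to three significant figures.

Δv ≈ 7.39 km/s

r₁ = 58230 + 24130 = 82360 km = 8.2360×10⁷ m.
r₂ = 58230 + 713300 = 771530 km = 7.7153×10⁸ m.
Transfer ellipse a_t = (r₁ + r₂)/2 = 4.269×10⁸ m.
At r₁: circular v_c1 = √(μ/r₁) = 21460 m/s; transfer-perikrone v_p = √[μ(2/r₁ − 1/a_t)] = 28850 m/s.
Δv₁ = v_p − v_c1 = 7388 m/s.
= 7.388 km/s.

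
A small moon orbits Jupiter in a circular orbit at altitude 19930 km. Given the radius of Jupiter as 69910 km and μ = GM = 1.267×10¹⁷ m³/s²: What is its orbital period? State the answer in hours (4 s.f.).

r = 69910 + 19930 = 89840 km = 8.9840×10⁷ m.
Kepler's third law: T = 2π√(r³/μ) = 2π√((8.984×10⁷)³ / 1.267×10¹⁷).
r³/μ = 5.723×10⁶ s², so T = 2π × 2.392×10³ = 1.503×10⁴ s.
Converting: 1.503×10⁴ s ÷ 3600 = 4.175 hours.

T ≈ 4.175 hours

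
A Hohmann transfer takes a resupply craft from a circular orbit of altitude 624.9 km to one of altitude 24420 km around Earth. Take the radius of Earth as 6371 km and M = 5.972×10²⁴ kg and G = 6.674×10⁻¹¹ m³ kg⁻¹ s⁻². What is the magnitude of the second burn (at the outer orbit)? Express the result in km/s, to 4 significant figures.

μ = GM = 6.674×10⁻¹¹ × 5.972×10²⁴ = 3.986×10¹⁴ m³/s².
r₁ = 6371 + 624.9 = 6995.9 km = 6.9959×10⁶ m.
r₂ = 6371 + 24420 = 30791 km = 3.0791×10⁷ m.
Transfer ellipse a_t = (r₁ + r₂)/2 = 1.889×10⁷ m.
At r₁: circular v_c1 = √(μ/r₁) = 7548 m/s; transfer-perigee v_p = √[μ(2/r₁ − 1/a_t)] = 9636 m/s.
At r₂: circular v_c2 = √(μ/r₂) = 3598 m/s; transfer-apogee v_a = √[μ(2/r₂ − 1/a_t)] = 2189 m/s.
Δv₂ = v_c2 − v_a = 1409 m/s.
= 1.409 km/s.

Δv ≈ 1.409 km/s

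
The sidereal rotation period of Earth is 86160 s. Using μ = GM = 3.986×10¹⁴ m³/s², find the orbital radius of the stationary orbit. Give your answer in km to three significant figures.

A synchronous orbit has period T, so by Kepler's third law a = (μT²/4π²)^(1/3).
μT²/4π² = 3.986×10¹⁴ × (8.616×10⁴)² / 39.48 = 7.495×10²² m³.
a = 4.216×10⁷ m = 42163 km.

r_sync ≈ 42200 km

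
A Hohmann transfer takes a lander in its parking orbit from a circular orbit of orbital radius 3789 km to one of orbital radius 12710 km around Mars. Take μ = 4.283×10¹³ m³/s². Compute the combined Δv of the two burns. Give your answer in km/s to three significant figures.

Δv_total ≈ 1.40 km/s

r₁ = 3789 km = 3.789×10⁶ m.
r₂ = 12710 km = 1.271×10⁷ m.
Transfer ellipse a_t = (r₁ + r₂)/2 = 8.250×10⁶ m.
At r₁: circular v_c1 = √(μ/r₁) = 3362 m/s; transfer-periapsis v_p = √[μ(2/r₁ − 1/a_t)] = 4173 m/s.
Δv₁ = v_p − v_c1 = 811.1 m/s.
At r₂: circular v_c2 = √(μ/r₂) = 1836 m/s; transfer-apoapsis v_a = √[μ(2/r₂ − 1/a_t)] = 1244 m/s.
Δv₂ = v_c2 − v_a = 591.6 m/s.
Total Δv = Δv₁ + Δv₂ = 1403 m/s = 1.403 km/s.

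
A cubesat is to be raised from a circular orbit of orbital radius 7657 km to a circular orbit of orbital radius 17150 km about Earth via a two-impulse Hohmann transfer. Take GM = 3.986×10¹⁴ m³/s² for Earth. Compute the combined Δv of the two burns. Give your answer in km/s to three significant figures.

r₁ = 7657 km = 7.657×10⁶ m.
r₂ = 17150 km = 1.715×10⁷ m.
Transfer ellipse a_t = (r₁ + r₂)/2 = 1.240×10⁷ m.
At r₁: circular v_c1 = √(μ/r₁) = 7215 m/s; transfer-perigee v_p = √[μ(2/r₁ − 1/a_t)] = 8484 m/s.
Δv₁ = v_p − v_c1 = 1269 m/s.
At r₂: circular v_c2 = √(μ/r₂) = 4821 m/s; transfer-apogee v_a = √[μ(2/r₂ − 1/a_t)] = 3788 m/s.
Δv₂ = v_c2 − v_a = 1033 m/s.
Total Δv = Δv₁ + Δv₂ = 2302 m/s = 2.302 km/s.

Δv_total ≈ 2.30 km/s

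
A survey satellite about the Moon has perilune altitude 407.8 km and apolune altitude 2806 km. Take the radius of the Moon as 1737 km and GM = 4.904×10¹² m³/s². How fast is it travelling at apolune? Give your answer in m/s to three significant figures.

r_p = 1737 + 407.8 = 2144.8 km = 2.1448×10⁶ m.
r_a = 1737 + 2806 = 4543.0 km = 4.5430×10⁶ m.
Semi-major axis a = (r_p + r_a)/2 = 3343.9 km = 3.344×10⁶ m.
Vis-viva: v² = μ(2/r − 1/a) = 4.904×10¹² × (4.402×10⁻⁷ − 2.991×10⁻⁷) = 6.924×10⁵ m²/s².
v = 832.1 m/s.

v ≈ 832 m/s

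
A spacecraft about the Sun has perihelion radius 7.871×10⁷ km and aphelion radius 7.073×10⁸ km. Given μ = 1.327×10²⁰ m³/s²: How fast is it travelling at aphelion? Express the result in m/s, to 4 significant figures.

v ≈ 6130 m/s

Semi-major axis a = (r_p + r_a)/2 = 3.9300×10⁸ km = 3.930×10¹¹ m.
Vis-viva: v² = μ(2/r − 1/a) = 1.327×10²⁰ × (2.828×10⁻¹² − 2.544×10⁻¹²) = 3.758×10⁷ m²/s².
v = 6130 m/s.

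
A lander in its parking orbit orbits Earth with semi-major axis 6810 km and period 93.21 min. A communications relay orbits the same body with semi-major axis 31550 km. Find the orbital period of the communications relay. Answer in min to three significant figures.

T₂ ≈ 929 min

Kepler's third law: T² ∝ a³, so T₂ = T₁ (a₂/a₁)^(3/2).
a₂/a₁ = 4.633, (a₂/a₁)^(3/2) = 9.972.
T₂ = 93.21 × 9.972 = 929.5 min.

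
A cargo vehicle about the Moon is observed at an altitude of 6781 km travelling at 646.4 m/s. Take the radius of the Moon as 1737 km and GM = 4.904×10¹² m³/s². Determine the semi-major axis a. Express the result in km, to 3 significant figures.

a ≈ 6680 km

r = 1737 + 6781 = 8518.0 km = 8.518×10⁶ m.
Specific orbital energy ε = v²/2 − μ/r = (646.4)²/2 − 4.904×10¹²/8.518×10⁶ = -3.668×10⁵ J/kg.
Since ε = −μ/(2a), a = −μ/(2ε) = 6.685×10⁶ m = 6684.7 km.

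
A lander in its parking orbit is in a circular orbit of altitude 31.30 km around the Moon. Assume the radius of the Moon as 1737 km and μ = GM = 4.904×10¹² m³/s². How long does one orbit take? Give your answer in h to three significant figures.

r = 1737 + 31.30 = 1768.3 km = 1.7683×10⁶ m.
Kepler's third law: T = 2π√(r³/μ) = 2π√((1.768×10⁶)³ / 4.904×10¹²).
r³/μ = 1.128×10⁶ s², so T = 2π × 1.062×10³ = 6.672×10³ s.
Converting: 6.672×10³ s ÷ 3600 = 1.853 h.

T ≈ 1.85 h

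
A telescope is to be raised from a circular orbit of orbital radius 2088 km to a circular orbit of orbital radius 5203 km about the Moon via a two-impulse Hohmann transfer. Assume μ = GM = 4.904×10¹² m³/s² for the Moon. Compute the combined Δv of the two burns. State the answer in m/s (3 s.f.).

r₁ = 2088 km = 2.088×10⁶ m.
r₂ = 5203 km = 5.203×10⁶ m.
Transfer ellipse a_t = (r₁ + r₂)/2 = 3.646×10⁶ m.
At r₁: circular v_c1 = √(μ/r₁) = 1533 m/s; transfer-perilune v_p = √[μ(2/r₁ − 1/a_t)] = 1831 m/s.
Δv₁ = v_p − v_c1 = 298.3 m/s.
At r₂: circular v_c2 = √(μ/r₂) = 970.8 m/s; transfer-apolune v_a = √[μ(2/r₂ − 1/a_t)] = 734.7 m/s.
Δv₂ = v_c2 − v_a = 236.1 m/s.
Total Δv = Δv₁ + Δv₂ = 534.4 m/s.

Δv_total ≈ 534 m/s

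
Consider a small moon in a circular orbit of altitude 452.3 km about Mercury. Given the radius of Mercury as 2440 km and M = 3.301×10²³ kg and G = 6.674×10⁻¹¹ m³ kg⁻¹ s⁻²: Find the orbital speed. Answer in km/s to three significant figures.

μ = GM = 6.674×10⁻¹¹ × 3.301×10²³ = 2.203×10¹³ m³/s².
r = 2440 + 452.3 = 2892.3 km = 2.8923×10⁶ m.
For a circular orbit v = √(μ/r) = √(2.203×10¹³ / 2.892×10⁶) = √(7.617×10⁶) = 2760 m/s.
That is 2.760 km/s.

v ≈ 2.76 km/s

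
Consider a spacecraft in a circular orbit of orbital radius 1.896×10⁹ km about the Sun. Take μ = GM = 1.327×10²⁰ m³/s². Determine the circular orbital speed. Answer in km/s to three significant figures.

r = 1.896×10⁹ km = 1.896×10¹² m.
For a circular orbit v = √(μ/r) = √(1.327×10²⁰ / 1.896×10¹²) = √(6.999×10⁷) = 8366 m/s.
That is 8.366 km/s.

v ≈ 8.37 km/s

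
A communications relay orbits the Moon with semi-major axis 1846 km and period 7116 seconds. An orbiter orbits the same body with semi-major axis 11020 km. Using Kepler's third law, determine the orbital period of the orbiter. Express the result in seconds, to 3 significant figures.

T₂ ≈ 1.04×10⁵ seconds

Kepler's third law: T² ∝ a³, so T₂ = T₁ (a₂/a₁)^(3/2).
a₂/a₁ = 5.970, (a₂/a₁)^(3/2) = 14.59.
T₂ = 7116 × 14.59 = 1.038×10⁵ seconds.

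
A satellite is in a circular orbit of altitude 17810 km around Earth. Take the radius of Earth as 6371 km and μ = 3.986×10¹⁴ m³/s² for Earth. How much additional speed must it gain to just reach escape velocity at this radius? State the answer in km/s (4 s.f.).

r = 6371 + 17810 = 24181 km = 2.4181×10⁷ m.
Circular speed v_c = √(μ/r) = 4060 m/s.
Escape speed v_esc = √(2μ/r) = √2 × v_c = 5742 m/s.
Δv = v_esc − v_c = 1682 m/s = 1.682 km/s.

Δv ≈ 1.682 km/s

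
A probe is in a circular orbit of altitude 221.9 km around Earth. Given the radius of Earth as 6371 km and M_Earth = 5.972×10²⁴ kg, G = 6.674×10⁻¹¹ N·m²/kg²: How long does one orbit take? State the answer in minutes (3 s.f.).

μ = GM = 6.674×10⁻¹¹ × 5.972×10²⁴ = 3.986×10¹⁴ m³/s².
r = 6371 + 221.9 = 6592.9 km = 6.5929×10⁶ m.
Kepler's third law: T = 2π√(r³/μ) = 2π√((6.593×10⁶)³ / 3.986×10¹⁴).
r³/μ = 7.190×10⁵ s², so T = 2π × 8.479×10² = 5.328×10³ s.
Converting: 5.328×10³ s ÷ 60.00 = 88.80 minutes.

T ≈ 88.8 minutes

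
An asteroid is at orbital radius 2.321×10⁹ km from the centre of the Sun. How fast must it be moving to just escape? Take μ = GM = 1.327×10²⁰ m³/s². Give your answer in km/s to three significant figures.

v_esc ≈ 10.7 km/s

r = 2.321×10⁹ km = 2.321×10¹² m.
Escape speed v_esc = √(2μ/r) = √(2 × 1.327×10²⁰ / 2.321×10¹²) = √(1.143×10⁸) = 10690 m/s.
= 10.69 km/s.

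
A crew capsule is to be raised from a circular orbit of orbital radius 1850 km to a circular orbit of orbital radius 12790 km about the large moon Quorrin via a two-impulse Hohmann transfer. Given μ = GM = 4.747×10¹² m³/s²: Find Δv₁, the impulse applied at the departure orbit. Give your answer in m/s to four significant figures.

r₁ = 1850 km = 1.850×10⁶ m.
r₂ = 12790 km = 1.279×10⁷ m.
Transfer ellipse a_t = (r₁ + r₂)/2 = 7.320×10⁶ m.
At r₁: circular v_c1 = √(μ/r₁) = 1602 m/s; transfer-periapsis v_p = √[μ(2/r₁ − 1/a_t)] = 2117 m/s.
Δv₁ = v_p − v_c1 = 515.5 m/s.

Δv ≈ 515.5 m/s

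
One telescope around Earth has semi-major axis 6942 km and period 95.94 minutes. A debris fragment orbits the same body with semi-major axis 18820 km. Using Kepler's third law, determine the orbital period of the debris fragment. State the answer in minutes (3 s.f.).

Kepler's third law: T² ∝ a³, so T₂ = T₁ (a₂/a₁)^(3/2).
a₂/a₁ = 2.711, (a₂/a₁)^(3/2) = 4.464.
T₂ = 95.94 × 4.464 = 428.3 minutes.

T₂ ≈ 428 minutes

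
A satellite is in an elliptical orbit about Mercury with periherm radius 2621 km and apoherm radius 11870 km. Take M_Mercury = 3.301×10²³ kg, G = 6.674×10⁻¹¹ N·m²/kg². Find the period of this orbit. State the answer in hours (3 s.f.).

T ≈ 7.25 hours

μ = GM = 6.674×10⁻¹¹ × 3.301×10²³ = 2.203×10¹³ m³/s².
Semi-major axis a = (r_p + r_a)/2 = (2621.0 + 11870)/2 = 7245.5 km = 7.246×10⁶ m.
By Kepler's third law T = 2π√(a³/μ) = 2π × 4.155×10³ = 2.611×10⁴ s.
= 7.252 hours.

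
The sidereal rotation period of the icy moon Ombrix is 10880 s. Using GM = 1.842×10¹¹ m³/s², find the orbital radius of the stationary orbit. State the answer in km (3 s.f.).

r_sync ≈ 820 km

A synchronous orbit has period T, so by Kepler's third law a = (μT²/4π²)^(1/3).
μT²/4π² = 1.842×10¹¹ × (1.088×10⁴)² / 39.48 = 5.523×10¹⁷ m³.
a = 8.205×10⁵ m = 820.47 km.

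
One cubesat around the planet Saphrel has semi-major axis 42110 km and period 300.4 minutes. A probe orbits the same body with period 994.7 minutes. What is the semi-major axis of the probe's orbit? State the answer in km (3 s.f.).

a₂ ≈ 93600 km

Kepler's third law: a³ ∝ T², so a₂ = a₁ (T₂/T₁)^(2/3).
T₂/T₁ = 3.311, (T₂/T₁)^(2/3) = 2.222.
a₂ = 42110 × 2.222 = 93550 km.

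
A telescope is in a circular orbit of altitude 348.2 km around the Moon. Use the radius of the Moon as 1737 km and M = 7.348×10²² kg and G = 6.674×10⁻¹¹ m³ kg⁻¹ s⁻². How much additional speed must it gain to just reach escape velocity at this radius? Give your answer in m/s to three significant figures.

μ = GM = 6.674×10⁻¹¹ × 7.348×10²² = 4.904×10¹² m³/s².
r = 1737 + 348.2 = 2085.2 km = 2.0852×10⁶ m.
Circular speed v_c = √(μ/r) = 1534 m/s.
Escape speed v_esc = √(2μ/r) = √2 × v_c = 2169 m/s.
Δv = v_esc − v_c = 635.2 m/s.

Δv ≈ 635 m/s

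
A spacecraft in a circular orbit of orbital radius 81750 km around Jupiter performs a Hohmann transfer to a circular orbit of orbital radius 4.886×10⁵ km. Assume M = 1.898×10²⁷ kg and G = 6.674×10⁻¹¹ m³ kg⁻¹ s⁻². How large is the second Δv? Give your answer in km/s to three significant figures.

μ = GM = 6.674×10⁻¹¹ × 1.898×10²⁷ = 1.267×10¹⁷ m³/s².
r₁ = 81750 km = 8.175×10⁷ m.
r₂ = 4.886×10⁵ km = 4.886×10⁸ m.
Transfer ellipse a_t = (r₁ + r₂)/2 = 2.852×10⁸ m.
At r₁: circular v_c1 = √(μ/r₁) = 39360 m/s; transfer-perijove v_p = √[μ(2/r₁ − 1/a_t)] = 51530 m/s.
At r₂: circular v_c2 = √(μ/r₂) = 16100 m/s; transfer-apojove v_a = √[μ(2/r₂ − 1/a_t)] = 8621 m/s.
Δv₂ = v_c2 − v_a = 7481 m/s.
= 7.481 km/s.

Δv ≈ 7.48 km/s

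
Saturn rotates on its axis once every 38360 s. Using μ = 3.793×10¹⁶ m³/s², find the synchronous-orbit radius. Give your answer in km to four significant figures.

r_sync ≈ 1.122×10⁵ km

A synchronous orbit has period T, so by Kepler's third law a = (μT²/4π²)^(1/3).
μT²/4π² = 3.793×10¹⁶ × (3.836×10⁴)² / 39.48 = 1.414×10²⁴ m³.
a = 1.122×10⁸ m = 1.1223×10⁵ km.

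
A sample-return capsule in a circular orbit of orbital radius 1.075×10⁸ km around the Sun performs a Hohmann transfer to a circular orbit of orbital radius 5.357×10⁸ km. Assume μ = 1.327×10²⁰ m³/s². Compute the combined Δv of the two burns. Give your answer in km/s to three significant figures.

Δv_total ≈ 16.9 km/s

r₁ = 1.075×10⁸ km = 1.075×10¹¹ m.
r₂ = 5.357×10⁸ km = 5.357×10¹¹ m.
Transfer ellipse a_t = (r₁ + r₂)/2 = 3.216×10¹¹ m.
At r₁: circular v_c1 = √(μ/r₁) = 35130 m/s; transfer-perihelion v_p = √[μ(2/r₁ − 1/a_t)] = 45350 m/s.
Δv₁ = v_p − v_c1 = 10210 m/s.
At r₂: circular v_c2 = √(μ/r₂) = 15740 m/s; transfer-aphelion v_a = √[μ(2/r₂ − 1/a_t)] = 9100 m/s.
Δv₂ = v_c2 − v_a = 6639 m/s.
Total Δv = Δv₁ + Δv₂ = 16850 m/s = 16.85 km/s.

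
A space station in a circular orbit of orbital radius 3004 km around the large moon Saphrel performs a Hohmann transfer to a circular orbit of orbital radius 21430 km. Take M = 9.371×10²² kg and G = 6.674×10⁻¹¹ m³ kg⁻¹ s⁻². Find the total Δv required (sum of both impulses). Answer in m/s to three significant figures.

Δv_total ≈ 740 m/s

μ = GM = 6.674×10⁻¹¹ × 9.371×10²² = 6.254×10¹² m³/s².
r₁ = 3004 km = 3.004×10⁶ m.
r₂ = 21430 km = 2.143×10⁷ m.
Transfer ellipse a_t = (r₁ + r₂)/2 = 1.222×10⁷ m.
At r₁: circular v_c1 = √(μ/r₁) = 1443 m/s; transfer-periapsis v_p = √[μ(2/r₁ − 1/a_t)] = 1911 m/s.
Δv₁ = v_p − v_c1 = 468.1 m/s.
At r₂: circular v_c2 = √(μ/r₂) = 540.2 m/s; transfer-apoapsis v_a = √[μ(2/r₂ − 1/a_t)] = 267.9 m/s.
Δv₂ = v_c2 − v_a = 272.3 m/s.
Total Δv = Δv₁ + Δv₂ = 740.5 m/s.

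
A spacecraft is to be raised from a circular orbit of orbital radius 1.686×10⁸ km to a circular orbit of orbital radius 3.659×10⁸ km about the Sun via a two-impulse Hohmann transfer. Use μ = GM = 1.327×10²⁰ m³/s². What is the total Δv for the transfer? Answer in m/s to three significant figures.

r₁ = 1.686×10⁸ km = 1.686×10¹¹ m.
r₂ = 3.659×10⁸ km = 3.659×10¹¹ m.
Transfer ellipse a_t = (r₁ + r₂)/2 = 2.672×10¹¹ m.
At r₁: circular v_c1 = √(μ/r₁) = 28050 m/s; transfer-perihelion v_p = √[μ(2/r₁ − 1/a_t)] = 32830 m/s.
Δv₁ = v_p − v_c1 = 4772 m/s.
At r₂: circular v_c2 = √(μ/r₂) = 19040 m/s; transfer-aphelion v_a = √[μ(2/r₂ − 1/a_t)] = 15130 m/s.
Δv₂ = v_c2 − v_a = 3918 m/s.
Total Δv = Δv₁ + Δv₂ = 8690 m/s.

Δv_total ≈ 8690 m/s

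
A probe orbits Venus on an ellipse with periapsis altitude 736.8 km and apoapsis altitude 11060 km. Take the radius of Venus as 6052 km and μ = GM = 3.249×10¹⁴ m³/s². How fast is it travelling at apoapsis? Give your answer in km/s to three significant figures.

r_p = 6052 + 736.8 = 6788.8 km = 6.7888×10⁶ m.
r_a = 6052 + 11060 = 17112 km = 1.7112×10⁷ m.
Semi-major axis a = (r_p + r_a)/2 = 11950 km = 1.195×10⁷ m.
Vis-viva: v² = μ(2/r − 1/a) = 3.249×10¹⁴ × (1.169×10⁻⁷ − 8.368×10⁻⁸) = 1.079×10⁷ m²/s².
v = 3284 m/s = 3.284 km/s.

v ≈ 3.28 km/s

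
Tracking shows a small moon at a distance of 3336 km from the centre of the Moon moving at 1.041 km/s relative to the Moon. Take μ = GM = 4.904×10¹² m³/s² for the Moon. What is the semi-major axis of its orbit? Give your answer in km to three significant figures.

a ≈ 2640 km

r = 3.336×10⁶ m.
Specific orbital energy ε = v²/2 − μ/r = (1041)²/2 − 4.904×10¹²/3.336×10⁶ = -9.282×10⁵ J/kg.
Since ε = −μ/(2a), a = −μ/(2ε) = 2.642×10⁶ m = 2641.7 km.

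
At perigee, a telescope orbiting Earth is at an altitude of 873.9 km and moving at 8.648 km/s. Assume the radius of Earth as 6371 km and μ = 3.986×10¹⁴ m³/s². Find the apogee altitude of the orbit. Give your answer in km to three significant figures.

apogee altitude ≈ 9000 km

r_p = 6371 + 873.9 = 7244.9 km = 7.245×10⁶ m.
Specific energy ε = v²/2 − μ/r = -1.762×10⁷ J/kg, so a = −μ/(2ε) = 1.131×10⁷ m.
The apsides satisfy r_p + r_a = 2a, so the apogee radius is 2a − r_p = 1.537×10⁷ m = 15372 km.
Apogee altitude = 15372 − 6371 = 9000.9 km.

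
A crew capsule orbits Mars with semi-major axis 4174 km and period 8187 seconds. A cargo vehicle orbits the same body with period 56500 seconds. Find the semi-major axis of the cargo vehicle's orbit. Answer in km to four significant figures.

a₂ ≈ 15130 km

Kepler's third law: a³ ∝ T², so a₂ = a₁ (T₂/T₁)^(2/3).
T₂/T₁ = 6.901, (T₂/T₁)^(2/3) = 3.625.
a₂ = 4174 × 3.625 = 15130 km.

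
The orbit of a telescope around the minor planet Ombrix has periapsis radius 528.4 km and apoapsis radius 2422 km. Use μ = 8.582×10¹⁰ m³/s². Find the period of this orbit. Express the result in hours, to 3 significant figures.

T ≈ 10.7 hours

Semi-major axis a = (r_p + r_a)/2 = (528.40 + 2422.0)/2 = 1475.2 km = 1.475×10⁶ m.
By Kepler's third law T = 2π√(a³/μ) = 2π × 6.116×10³ = 3.843×10⁴ s.
= 10.67 hours.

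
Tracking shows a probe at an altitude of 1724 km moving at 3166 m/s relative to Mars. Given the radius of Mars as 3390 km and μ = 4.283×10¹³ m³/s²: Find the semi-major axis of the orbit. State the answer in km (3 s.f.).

a ≈ 6370 km

r = 3390 + 1724 = 5114.0 km = 5.114×10⁶ m.
Specific orbital energy ε = v²/2 − μ/r = (3166)²/2 − 4.283×10¹³/5.114×10⁶ = -3.363×10⁶ J/kg.
Since ε = −μ/(2a), a = −μ/(2ε) = 6.367×10⁶ m = 6367.3 km.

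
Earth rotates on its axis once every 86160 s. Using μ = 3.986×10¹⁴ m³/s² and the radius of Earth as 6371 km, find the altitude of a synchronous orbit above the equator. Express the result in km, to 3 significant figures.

h_sync ≈ 35800 km

A synchronous orbit has period T, so by Kepler's third law a = (μT²/4π²)^(1/3).
μT²/4π² = 3.986×10¹⁴ × (8.616×10⁴)² / 39.48 = 7.495×10²² m³.
a = 4.216×10⁷ m = 42163 km.
Altitude h = a − R = 42163 − 6371 = 35792 km.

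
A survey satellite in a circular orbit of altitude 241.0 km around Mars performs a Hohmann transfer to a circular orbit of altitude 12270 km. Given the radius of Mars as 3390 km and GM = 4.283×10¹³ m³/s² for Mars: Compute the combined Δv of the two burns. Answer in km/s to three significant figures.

r₁ = 3390 + 241.0 = 3631.0 km = 3.6310×10⁶ m.
r₂ = 3390 + 12270 = 15660 km = 1.5660×10⁷ m.
Transfer ellipse a_t = (r₁ + r₂)/2 = 9.646×10⁶ m.
At r₁: circular v_c1 = √(μ/r₁) = 3434 m/s; transfer-periapsis v_p = √[μ(2/r₁ − 1/a_t)] = 4376 m/s.
Δv₁ = v_p − v_c1 = 941.7 m/s.
At r₂: circular v_c2 = √(μ/r₂) = 1654 m/s; transfer-apoapsis v_a = √[μ(2/r₂ − 1/a_t)] = 1015 m/s.
Δv₂ = v_c2 − v_a = 639.1 m/s.
Total Δv = Δv₁ + Δv₂ = 1581 m/s = 1.581 km/s.

Δv_total ≈ 1.58 km/s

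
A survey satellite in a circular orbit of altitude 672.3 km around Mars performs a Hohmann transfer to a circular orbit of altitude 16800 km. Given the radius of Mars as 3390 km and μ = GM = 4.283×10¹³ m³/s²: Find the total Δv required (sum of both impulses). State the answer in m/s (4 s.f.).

r₁ = 3390 + 672.3 = 4062.3 km = 4.0623×10⁶ m.
r₂ = 3390 + 16800 = 20190 km = 2.0190×10⁷ m.
Transfer ellipse a_t = (r₁ + r₂)/2 = 1.213×10⁷ m.
At r₁: circular v_c1 = √(μ/r₁) = 3247 m/s; transfer-periapsis v_p = √[μ(2/r₁ − 1/a_t)] = 4190 m/s.
Δv₁ = v_p − v_c1 = 942.8 m/s.
At r₂: circular v_c2 = √(μ/r₂) = 1456 m/s; transfer-apoapsis v_a = √[μ(2/r₂ − 1/a_t)] = 843.0 m/s.
Δv₂ = v_c2 − v_a = 613.5 m/s.
Total Δv = Δv₁ + Δv₂ = 1556 m/s.

Δv_total ≈ 1556 m/s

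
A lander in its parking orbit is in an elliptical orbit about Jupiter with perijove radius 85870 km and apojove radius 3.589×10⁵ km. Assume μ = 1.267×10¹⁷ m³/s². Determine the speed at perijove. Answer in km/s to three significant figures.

v ≈ 48.8 km/s

Semi-major axis a = (r_p + r_a)/2 = 2.2238×10⁵ km = 2.224×10⁸ m.
Vis-viva: v² = μ(2/r − 1/a) = 1.267×10¹⁷ × (2.329×10⁻⁸ − 4.497×10⁻⁹) = 2.381×10⁹ m²/s².
v = 48800 m/s = 48.80 km/s.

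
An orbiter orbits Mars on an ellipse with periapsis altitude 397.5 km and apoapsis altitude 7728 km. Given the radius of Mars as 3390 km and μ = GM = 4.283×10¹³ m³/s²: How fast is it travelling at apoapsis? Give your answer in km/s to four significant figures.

r_p = 3390 + 397.5 = 3787.5 km = 3.7875×10⁶ m.
r_a = 3390 + 7728 = 11118 km = 1.1118×10⁷ m.
Semi-major axis a = (r_p + r_a)/2 = 7452.8 km = 7.453×10⁶ m.
Vis-viva: v² = μ(2/r − 1/a) = 4.283×10¹³ × (1.799×10⁻⁷ − 1.342×10⁻⁷) = 1.958×10⁶ m²/s².
v = 1399 m/s = 1.399 km/s.

v ≈ 1.399 km/s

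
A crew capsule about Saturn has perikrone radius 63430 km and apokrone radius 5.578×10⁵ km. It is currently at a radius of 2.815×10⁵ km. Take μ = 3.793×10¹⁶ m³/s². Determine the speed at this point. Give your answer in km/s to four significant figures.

v ≈ 12.14 km/s

Semi-major axis a = (r_p + r_a)/2 = 3.1062×10⁵ km = 3.106×10⁸ m.
Vis-viva: v² = μ(2/r − 1/a) = 3.793×10¹⁶ × (7.105×10⁻⁹ − 3.219×10⁻⁹) = 1.474×10⁸ m²/s².
v = 12140 m/s = 12.14 km/s.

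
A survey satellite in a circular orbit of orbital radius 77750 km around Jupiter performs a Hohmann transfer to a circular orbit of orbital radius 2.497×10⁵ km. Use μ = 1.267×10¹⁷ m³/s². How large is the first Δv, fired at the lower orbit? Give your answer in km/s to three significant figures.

Δv ≈ 9.48 km/s

r₁ = 77750 km = 7.775×10⁷ m.
r₂ = 2.497×10⁵ km = 2.497×10⁸ m.
Transfer ellipse a_t = (r₁ + r₂)/2 = 1.637×10⁸ m.
At r₁: circular v_c1 = √(μ/r₁) = 40370 m/s; transfer-perijove v_p = √[μ(2/r₁ − 1/a_t)] = 49850 m/s.
Δv₁ = v_p − v_c1 = 9485 m/s.
= 9.485 km/s.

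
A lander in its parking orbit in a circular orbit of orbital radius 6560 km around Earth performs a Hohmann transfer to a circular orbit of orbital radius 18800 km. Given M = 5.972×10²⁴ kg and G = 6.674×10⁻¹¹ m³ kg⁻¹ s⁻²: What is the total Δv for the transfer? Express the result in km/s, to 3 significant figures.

μ = GM = 6.674×10⁻¹¹ × 5.972×10²⁴ = 3.986×10¹⁴ m³/s².
r₁ = 6560 km = 6.560×10⁶ m.
r₂ = 18800 km = 1.880×10⁷ m.
Transfer ellipse a_t = (r₁ + r₂)/2 = 1.268×10⁷ m.
At r₁: circular v_c1 = √(μ/r₁) = 7795 m/s; transfer-perigee v_p = √[μ(2/r₁ − 1/a_t)] = 9491 m/s.
Δv₁ = v_p − v_c1 = 1696 m/s.
At r₂: circular v_c2 = √(μ/r₂) = 4604 m/s; transfer-apogee v_a = √[μ(2/r₂ − 1/a_t)] = 3312 m/s.
Δv₂ = v_c2 − v_a = 1293 m/s.
Total Δv = Δv₁ + Δv₂ = 2989 m/s = 2.989 km/s.

Δv_total ≈ 2.99 km/s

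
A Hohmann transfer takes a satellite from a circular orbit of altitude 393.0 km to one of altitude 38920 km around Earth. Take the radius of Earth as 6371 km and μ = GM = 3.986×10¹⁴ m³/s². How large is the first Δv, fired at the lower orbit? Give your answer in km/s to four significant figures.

Δv ≈ 2.450 km/s

r₁ = 6371 + 393.0 = 6764.0 km = 6.7640×10⁶ m.
r₂ = 6371 + 38920 = 45291 km = 4.5291×10⁷ m.
Transfer ellipse a_t = (r₁ + r₂)/2 = 2.603×10⁷ m.
At r₁: circular v_c1 = √(μ/r₁) = 7677 m/s; transfer-perigee v_p = √[μ(2/r₁ − 1/a_t)] = 10130 m/s.
Δv₁ = v_p − v_c1 = 2450 m/s.
= 2.450 km/s.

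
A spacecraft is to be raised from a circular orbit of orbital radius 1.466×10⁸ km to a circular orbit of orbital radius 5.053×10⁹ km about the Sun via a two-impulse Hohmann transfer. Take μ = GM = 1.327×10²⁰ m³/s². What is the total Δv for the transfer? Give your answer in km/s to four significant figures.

Δv_total ≈ 15.77 km/s

r₁ = 1.466×10⁸ km = 1.466×10¹¹ m.
r₂ = 5.053×10⁹ km = 5.053×10¹² m.
Transfer ellipse a_t = (r₁ + r₂)/2 = 2.600×10¹² m.
At r₁: circular v_c1 = √(μ/r₁) = 30090 m/s; transfer-perihelion v_p = √[μ(2/r₁ − 1/a_t)] = 41940 m/s.
Δv₁ = v_p − v_c1 = 11860 m/s.
At r₂: circular v_c2 = √(μ/r₂) = 5125 m/s; transfer-aphelion v_a = √[μ(2/r₂ − 1/a_t)] = 1217 m/s.
Δv₂ = v_c2 − v_a = 3908 m/s.
Total Δv = Δv₁ + Δv₂ = 15770 m/s = 15.77 km/s.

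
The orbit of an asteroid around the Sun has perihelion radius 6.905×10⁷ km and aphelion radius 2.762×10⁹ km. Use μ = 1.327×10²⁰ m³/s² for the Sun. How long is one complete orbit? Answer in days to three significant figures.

Semi-major axis a = (r_p + r_a)/2 = (6.9050×10⁷ + 2.7620×10⁹)/2 = 1.4155×10⁹ km = 1.416×10¹² m.
By Kepler's third law T = 2π√(a³/μ) = 2π × 1.462×10⁸ = 9.186×10⁸ s.
= 10630 days.

T ≈ 10600 days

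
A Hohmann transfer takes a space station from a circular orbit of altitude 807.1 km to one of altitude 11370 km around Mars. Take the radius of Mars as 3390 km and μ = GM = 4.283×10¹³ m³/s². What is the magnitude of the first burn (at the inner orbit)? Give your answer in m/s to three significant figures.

r₁ = 3390 + 807.1 = 4197.1 km = 4.1971×10⁶ m.
r₂ = 3390 + 11370 = 14760 km = 1.4760×10⁷ m.
Transfer ellipse a_t = (r₁ + r₂)/2 = 9.479×10⁶ m.
At r₁: circular v_c1 = √(μ/r₁) = 3194 m/s; transfer-periapsis v_p = √[μ(2/r₁ − 1/a_t)] = 3986 m/s.
Δv₁ = v_p − v_c1 = 791.8 m/s.

Δv ≈ 792 m/s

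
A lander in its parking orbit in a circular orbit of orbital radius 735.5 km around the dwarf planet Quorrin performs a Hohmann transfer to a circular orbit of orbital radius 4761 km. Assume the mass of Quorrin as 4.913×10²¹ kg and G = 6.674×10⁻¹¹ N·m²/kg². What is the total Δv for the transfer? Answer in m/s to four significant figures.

μ = GM = 6.674×10⁻¹¹ × 4.913×10²¹ = 3.279×10¹¹ m³/s².
r₁ = 735.5 km = 7.355×10⁵ m.
r₂ = 4761 km = 4.761×10⁶ m.
Transfer ellipse a_t = (r₁ + r₂)/2 = 2.748×10⁶ m.
At r₁: circular v_c1 = √(μ/r₁) = 667.7 m/s; transfer-periapsis v_p = √[μ(2/r₁ − 1/a_t)] = 878.8 m/s.
Δv₁ = v_p − v_c1 = 211.1 m/s.
At r₂: circular v_c2 = √(μ/r₂) = 262.4 m/s; transfer-apoapsis v_a = √[μ(2/r₂ − 1/a_t)] = 135.8 m/s.
Δv₂ = v_c2 − v_a = 126.7 m/s.
Total Δv = Δv₁ + Δv₂ = 337.8 m/s.

Δv_total ≈ 337.8 m/s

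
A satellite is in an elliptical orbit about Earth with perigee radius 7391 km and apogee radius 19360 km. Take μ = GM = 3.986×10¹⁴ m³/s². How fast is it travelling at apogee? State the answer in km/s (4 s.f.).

v ≈ 3.373 km/s

Semi-major axis a = (r_p + r_a)/2 = 13376 km = 1.338×10⁷ m.
Vis-viva: v² = μ(2/r − 1/a) = 3.986×10¹⁴ × (1.033×10⁻⁷ − 7.476×10⁻⁸) = 1.138×10⁷ m²/s².
v = 3373 m/s = 3.373 km/s.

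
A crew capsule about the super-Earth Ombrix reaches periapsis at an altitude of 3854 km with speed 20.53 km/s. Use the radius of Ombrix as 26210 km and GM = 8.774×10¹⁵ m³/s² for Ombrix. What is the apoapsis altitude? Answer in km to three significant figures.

apoapsis altitude ≈ 51900 km

r_p = 26210 + 3854 = 30064 km = 3.006×10⁷ m.
Specific energy ε = v²/2 − μ/r = -8.110×10⁷ J/kg, so a = −μ/(2ε) = 5.409×10⁷ m.
The apsides satisfy r_p + r_a = 2a, so the apoapsis radius is 2a − r_p = 7.812×10⁷ m = 78119 km.
Apoapsis altitude = 78119 − 26210 = 51909 km.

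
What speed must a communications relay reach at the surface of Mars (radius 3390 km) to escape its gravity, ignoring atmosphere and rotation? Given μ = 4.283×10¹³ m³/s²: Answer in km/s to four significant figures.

v_esc ≈ 5.027 km/s

r = R = 3.390×10⁶ m.
Escape speed v_esc = √(2μ/r) = √(2 × 4.283×10¹³ / 3.390×10⁶) = √(2.527×10⁷) = 5027 m/s.
= 5.027 km/s.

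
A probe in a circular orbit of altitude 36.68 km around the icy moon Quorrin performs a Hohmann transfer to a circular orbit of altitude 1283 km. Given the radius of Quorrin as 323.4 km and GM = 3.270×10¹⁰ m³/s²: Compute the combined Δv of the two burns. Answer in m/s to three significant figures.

r₁ = 323.4 + 36.68 = 360.08 km = 3.6008×10⁵ m.
r₂ = 323.4 + 1283 = 1606.4 km = 1.6064×10⁶ m.
Transfer ellipse a_t = (r₁ + r₂)/2 = 9.832×10⁵ m.
At r₁: circular v_c1 = √(μ/r₁) = 301.4 m/s; transfer-periapsis v_p = √[μ(2/r₁ − 1/a_t)] = 385.2 m/s.
Δv₁ = v_p − v_c1 = 83.83 m/s.
At r₂: circular v_c2 = √(μ/r₂) = 142.7 m/s; transfer-apoapsis v_a = √[μ(2/r₂ − 1/a_t)] = 86.34 m/s.
Δv₂ = v_c2 − v_a = 56.33 m/s.
Total Δv = Δv₁ + Δv₂ = 140.2 m/s.

Δv_total ≈ 140 m/s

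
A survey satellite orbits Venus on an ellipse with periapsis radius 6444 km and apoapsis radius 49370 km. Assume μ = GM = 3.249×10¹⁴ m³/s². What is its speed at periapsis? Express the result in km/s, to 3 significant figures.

Semi-major axis a = (r_p + r_a)/2 = 27907 km = 2.791×10⁷ m.
Vis-viva: v² = μ(2/r − 1/a) = 3.249×10¹⁴ × (3.104×10⁻⁷ − 3.583×10⁻⁸) = 8.920×10⁷ m²/s².
v = 9444 m/s = 9.444 km/s.

v ≈ 9.44 km/s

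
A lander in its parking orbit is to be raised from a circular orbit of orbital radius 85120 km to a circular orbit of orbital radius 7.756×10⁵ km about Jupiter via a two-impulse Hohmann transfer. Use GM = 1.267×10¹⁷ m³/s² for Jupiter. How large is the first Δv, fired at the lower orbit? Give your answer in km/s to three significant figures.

Δv ≈ 13.2 km/s

r₁ = 85120 km = 8.512×10⁷ m.
r₂ = 7.756×10⁵ km = 7.756×10⁸ m.
Transfer ellipse a_t = (r₁ + r₂)/2 = 4.304×10⁸ m.
At r₁: circular v_c1 = √(μ/r₁) = 38580 m/s; transfer-perijove v_p = √[μ(2/r₁ − 1/a_t)] = 51790 m/s.
Δv₁ = v_p − v_c1 = 13210 m/s.
= 13.21 km/s.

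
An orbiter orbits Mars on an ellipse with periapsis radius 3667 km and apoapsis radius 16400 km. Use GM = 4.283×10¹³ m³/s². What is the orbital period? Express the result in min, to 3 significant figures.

T ≈ 509 min

Semi-major axis a = (r_p + r_a)/2 = (3667.0 + 16400)/2 = 10034 km = 1.003×10⁷ m.
By Kepler's third law T = 2π√(a³/μ) = 2π × 4.856×10³ = 3.051×10⁴ s.
= 508.5 min.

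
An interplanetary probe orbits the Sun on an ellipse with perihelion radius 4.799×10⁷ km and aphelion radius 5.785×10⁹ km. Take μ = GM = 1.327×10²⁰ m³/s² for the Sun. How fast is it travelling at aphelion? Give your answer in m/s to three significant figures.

v ≈ 614 m/s

Semi-major axis a = (r_p + r_a)/2 = 2.9165×10⁹ km = 2.916×10¹² m.
Vis-viva: v² = μ(2/r − 1/a) = 1.327×10²⁰ × (3.457×10⁻¹³ − 3.429×10⁻¹³) = 3.774×10⁵ m²/s².
v = 614.4 m/s.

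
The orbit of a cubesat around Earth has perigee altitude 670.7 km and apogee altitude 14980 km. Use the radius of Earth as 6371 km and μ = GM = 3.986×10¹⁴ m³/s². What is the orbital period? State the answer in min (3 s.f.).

T ≈ 281 min

r_p = 6371 + 670.7 = 7041.7 km = 7.0417×10⁶ m.
r_a = 6371 + 14980 = 21351 km = 2.1351×10⁷ m.
Semi-major axis a = (r_p + r_a)/2 = (7041.7 + 21351)/2 = 14196 km = 1.420×10⁷ m.
By Kepler's third law T = 2π√(a³/μ) = 2π × 2.679×10³ = 1.683×10⁴ s.
= 280.6 min.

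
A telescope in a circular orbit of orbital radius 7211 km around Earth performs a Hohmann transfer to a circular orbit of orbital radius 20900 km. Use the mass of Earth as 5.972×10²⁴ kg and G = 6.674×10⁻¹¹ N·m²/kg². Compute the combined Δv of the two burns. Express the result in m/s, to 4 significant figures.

Δv_total ≈ 2870 m/s

μ = GM = 6.674×10⁻¹¹ × 5.972×10²⁴ = 3.986×10¹⁴ m³/s².
r₁ = 7211 km = 7.211×10⁶ m.
r₂ = 20900 km = 2.090×10⁷ m.
Transfer ellipse a_t = (r₁ + r₂)/2 = 1.406×10⁷ m.
At r₁: circular v_c1 = √(μ/r₁) = 7435 m/s; transfer-perigee v_p = √[μ(2/r₁ − 1/a_t)] = 9066 m/s.
Δv₁ = v_p − v_c1 = 1631 m/s.
At r₂: circular v_c2 = √(μ/r₂) = 4367 m/s; transfer-apogee v_a = √[μ(2/r₂ − 1/a_t)] = 3128 m/s.
Δv₂ = v_c2 − v_a = 1239 m/s.
Total Δv = Δv₁ + Δv₂ = 2870 m/s.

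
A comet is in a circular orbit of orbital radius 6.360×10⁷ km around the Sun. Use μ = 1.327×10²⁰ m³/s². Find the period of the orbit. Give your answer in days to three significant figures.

T ≈ 101 days

r = 6.360×10⁷ km = 6.360×10¹⁰ m.
Kepler's third law: T = 2π√(r³/μ) = 2π√((6.360×10¹⁰)³ / 1.327×10²⁰).
r³/μ = 1.939×10¹² s², so T = 2π × 1.392×10⁶ = 8.748×10⁶ s.
Converting: 8.748×10⁶ s ÷ 86400 = 101.3 days.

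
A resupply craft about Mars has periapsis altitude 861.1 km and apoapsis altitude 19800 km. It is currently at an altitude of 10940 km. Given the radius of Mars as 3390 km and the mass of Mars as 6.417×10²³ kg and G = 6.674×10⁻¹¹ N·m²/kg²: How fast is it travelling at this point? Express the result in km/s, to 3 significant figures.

μ = GM = 6.674×10⁻¹¹ × 6.417×10²³ = 4.283×10¹³ m³/s².
r_p = 3390 + 861.1 = 4251.1 km = 4.2511×10⁶ m.
r_a = 3390 + 19800 = 23190 km = 2.3190×10⁷ m.
r = 3390 + 10940 = 14330 km = 1.433×10⁷ m.
Semi-major axis a = (r_p + r_a)/2 = 13721 km = 1.372×10⁷ m.
Vis-viva: v² = μ(2/r − 1/a) = 4.283×10¹³ × (1.396×10⁻⁷ − 7.288×10⁻⁸) = 2.856×10⁶ m²/s².
v = 1690 m/s = 1.690 km/s.

v ≈ 1.69 km/s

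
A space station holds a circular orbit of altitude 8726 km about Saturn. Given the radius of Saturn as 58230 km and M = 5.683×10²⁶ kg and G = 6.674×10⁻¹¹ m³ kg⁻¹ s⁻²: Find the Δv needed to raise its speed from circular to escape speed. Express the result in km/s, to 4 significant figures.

Δv ≈ 9.859 km/s

μ = GM = 6.674×10⁻¹¹ × 5.683×10²⁶ = 3.793×10¹⁶ m³/s².
r = 58230 + 8726 = 66956 km = 6.6956×10⁷ m.
Circular speed v_c = √(μ/r) = 23800 m/s.
Escape speed v_esc = √(2μ/r) = √2 × v_c = 33660 m/s.
Δv = v_esc − v_c = 9859 m/s = 9.859 km/s.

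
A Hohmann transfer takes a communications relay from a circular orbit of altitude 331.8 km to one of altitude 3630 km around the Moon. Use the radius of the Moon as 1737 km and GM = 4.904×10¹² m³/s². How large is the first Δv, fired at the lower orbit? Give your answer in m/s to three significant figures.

Δv ≈ 310 m/s

r₁ = 1737 + 331.8 = 2068.8 km = 2.0688×10⁶ m.
r₂ = 1737 + 3630 = 5367.0 km = 5.3670×10⁶ m.
Transfer ellipse a_t = (r₁ + r₂)/2 = 3.718×10⁶ m.
At r₁: circular v_c1 = √(μ/r₁) = 1540 m/s; transfer-perilune v_p = √[μ(2/r₁ − 1/a_t)] = 1850 m/s.
Δv₁ = v_p − v_c1 = 310.2 m/s.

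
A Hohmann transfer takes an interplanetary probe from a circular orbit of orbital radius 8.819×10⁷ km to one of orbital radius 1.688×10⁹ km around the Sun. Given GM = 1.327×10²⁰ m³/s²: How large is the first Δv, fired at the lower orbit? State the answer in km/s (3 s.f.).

r₁ = 8.819×10⁷ km = 8.819×10¹⁰ m.
r₂ = 1.688×10⁹ km = 1.688×10¹² m.
Transfer ellipse a_t = (r₁ + r₂)/2 = 8.881×10¹¹ m.
At r₁: circular v_c1 = √(μ/r₁) = 38790 m/s; transfer-perihelion v_p = √[μ(2/r₁ − 1/a_t)] = 53480 m/s.
Δv₁ = v_p − v_c1 = 14690 m/s.
= 14.69 km/s.

Δv ≈ 14.7 km/s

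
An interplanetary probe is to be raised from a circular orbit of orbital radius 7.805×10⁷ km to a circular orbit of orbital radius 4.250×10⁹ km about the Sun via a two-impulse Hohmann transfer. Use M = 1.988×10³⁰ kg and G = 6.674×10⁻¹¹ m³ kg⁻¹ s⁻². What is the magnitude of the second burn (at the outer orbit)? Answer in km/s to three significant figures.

Δv ≈ 4.53 km/s

μ = GM = 6.674×10⁻¹¹ × 1.988×10³⁰ = 1.327×10²⁰ m³/s².
r₁ = 7.805×10⁷ km = 7.805×10¹⁰ m.
r₂ = 4.250×10⁹ km = 4.250×10¹² m.
Transfer ellipse a_t = (r₁ + r₂)/2 = 2.164×10¹² m.
At r₁: circular v_c1 = √(μ/r₁) = 41230 m/s; transfer-perihelion v_p = √[μ(2/r₁ − 1/a_t)] = 57780 m/s.
At r₂: circular v_c2 = √(μ/r₂) = 5587 m/s; transfer-aphelion v_a = √[μ(2/r₂ − 1/a_t)] = 1061 m/s.
Δv₂ = v_c2 − v_a = 4526 m/s.
= 4.526 km/s.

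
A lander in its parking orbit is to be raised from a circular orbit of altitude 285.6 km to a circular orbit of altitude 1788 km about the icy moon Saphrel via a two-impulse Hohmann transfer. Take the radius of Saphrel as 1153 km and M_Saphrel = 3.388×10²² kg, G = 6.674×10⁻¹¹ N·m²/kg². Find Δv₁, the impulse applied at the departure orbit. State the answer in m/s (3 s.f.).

Δv ≈ 199 m/s

μ = GM = 6.674×10⁻¹¹ × 3.388×10²² = 2.261×10¹² m³/s².
r₁ = 1153 + 285.6 = 1438.6 km = 1.4386×10⁶ m.
r₂ = 1153 + 1788 = 2941.0 km = 2.9410×10⁶ m.
Transfer ellipse a_t = (r₁ + r₂)/2 = 2.190×10⁶ m.
At r₁: circular v_c1 = √(μ/r₁) = 1254 m/s; transfer-periapsis v_p = √[μ(2/r₁ − 1/a_t)] = 1453 m/s.
Δv₁ = v_p − v_c1 = 199.2 m/s.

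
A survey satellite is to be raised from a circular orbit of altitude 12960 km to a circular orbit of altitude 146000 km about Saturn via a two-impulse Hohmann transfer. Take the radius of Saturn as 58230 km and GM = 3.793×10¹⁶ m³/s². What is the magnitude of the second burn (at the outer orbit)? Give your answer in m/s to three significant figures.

Δv ≈ 3830 m/s

r₁ = 58230 + 12960 = 71190 km = 7.1190×10⁷ m.
r₂ = 58230 + 146000 = 204230 km = 2.0423×10⁸ m.
Transfer ellipse a_t = (r₁ + r₂)/2 = 1.377×10⁸ m.
At r₁: circular v_c1 = √(μ/r₁) = 23080 m/s; transfer-perikrone v_p = √[μ(2/r₁ − 1/a_t)] = 28110 m/s.
At r₂: circular v_c2 = √(μ/r₂) = 13630 m/s; transfer-apokrone v_a = √[μ(2/r₂ − 1/a_t)] = 9798 m/s.
Δv₂ = v_c2 − v_a = 3830 m/s.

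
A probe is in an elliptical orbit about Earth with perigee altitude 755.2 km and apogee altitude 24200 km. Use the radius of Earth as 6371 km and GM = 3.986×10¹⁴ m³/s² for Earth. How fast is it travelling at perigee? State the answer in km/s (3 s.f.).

v ≈ 9.52 km/s

r_p = 6371 + 755.2 = 7126.2 km = 7.1262×10⁶ m.
r_a = 6371 + 24200 = 30571 km = 3.0571×10⁷ m.
Semi-major axis a = (r_p + r_a)/2 = 18849 km = 1.885×10⁷ m.
Vis-viva: v² = μ(2/r − 1/a) = 3.986×10¹⁴ × (2.807×10⁻⁷ − 5.305×10⁻⁸) = 9.072×10⁷ m²/s².
v = 9525 m/s = 9.525 km/s.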